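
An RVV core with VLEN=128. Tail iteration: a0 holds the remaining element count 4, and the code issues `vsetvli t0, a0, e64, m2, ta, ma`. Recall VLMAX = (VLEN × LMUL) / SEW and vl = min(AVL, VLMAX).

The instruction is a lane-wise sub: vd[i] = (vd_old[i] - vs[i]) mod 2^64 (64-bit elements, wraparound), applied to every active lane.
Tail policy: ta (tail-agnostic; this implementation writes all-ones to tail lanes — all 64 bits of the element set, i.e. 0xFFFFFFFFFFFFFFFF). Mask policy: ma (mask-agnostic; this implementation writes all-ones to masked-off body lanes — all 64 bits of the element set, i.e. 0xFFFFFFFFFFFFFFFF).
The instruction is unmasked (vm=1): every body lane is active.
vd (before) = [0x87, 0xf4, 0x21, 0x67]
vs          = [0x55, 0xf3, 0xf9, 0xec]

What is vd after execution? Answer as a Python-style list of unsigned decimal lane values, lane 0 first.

VLMAX = (128 × 2) / 64 = 4 lanes
AVL=4 ≤ VLMAX=4, so vl = 4
vd[0] sub(0x87,0x55) -> 0x32
vd[1] sub(0xf4,0xf3) -> 0x01
vd[2] sub(0x21,0xf9) -> 0xffffffffffffff28
vd[3] sub(0x67,0xec) -> 0xffffffffffffff7b

vd = [50, 1, 18446744073709551400, 18446744073709551483]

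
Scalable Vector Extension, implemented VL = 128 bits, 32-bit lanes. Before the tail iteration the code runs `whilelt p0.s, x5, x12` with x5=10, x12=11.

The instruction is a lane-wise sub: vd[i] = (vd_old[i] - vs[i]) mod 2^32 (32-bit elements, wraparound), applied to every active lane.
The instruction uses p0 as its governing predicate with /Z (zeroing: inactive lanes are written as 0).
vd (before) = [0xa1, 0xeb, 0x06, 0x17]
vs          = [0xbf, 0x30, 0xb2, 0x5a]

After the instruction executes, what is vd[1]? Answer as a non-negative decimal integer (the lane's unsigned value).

register lanes = 128/32 = 4
active while 10+j < 11, i.e. j ∈ [0,1) capped at 4 ⇒ 1
[0] sub(0xa1,0xbf) = 0xffffffe2
[1] tail/zero = 0x00
[2] tail/zero = 0x00
[3] tail/zero = 0x00

vd[1] = 0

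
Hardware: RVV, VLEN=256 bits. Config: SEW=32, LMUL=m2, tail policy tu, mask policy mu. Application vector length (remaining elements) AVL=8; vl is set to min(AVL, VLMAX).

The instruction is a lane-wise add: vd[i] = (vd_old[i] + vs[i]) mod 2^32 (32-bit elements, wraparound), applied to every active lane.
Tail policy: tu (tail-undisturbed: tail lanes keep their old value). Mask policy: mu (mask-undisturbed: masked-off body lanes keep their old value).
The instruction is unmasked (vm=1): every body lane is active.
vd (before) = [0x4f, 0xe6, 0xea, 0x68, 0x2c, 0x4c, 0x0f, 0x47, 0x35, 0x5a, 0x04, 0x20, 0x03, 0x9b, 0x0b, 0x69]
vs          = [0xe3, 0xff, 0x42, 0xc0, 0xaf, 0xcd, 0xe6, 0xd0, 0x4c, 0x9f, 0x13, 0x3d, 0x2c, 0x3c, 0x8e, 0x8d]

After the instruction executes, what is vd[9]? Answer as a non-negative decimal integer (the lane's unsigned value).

lanes per group: 256·2/32 = 16
AVL=8 ≤ VLMAX=16, so vl = 8
lane  0: add(0x4f,0xe3) ⇒ 0x132
lane  1: add(0xe6,0xff) ⇒ 0x1e5
lane  2: add(0xea,0x42) ⇒ 0x12c
lane  3: add(0x68,0xc0) ⇒ 0x128
lane  4: add(0x2c,0xaf) ⇒ 0xdb
lane  5: add(0x4c,0xcd) ⇒ 0x119
lane  6: add(0x0f,0xe6) ⇒ 0xf5
lane  7: add(0x47,0xd0) ⇒ 0x117
lane  8: tail/keep ⇒ 0x35
lane  9: tail/keep ⇒ 0x5a
lane 10: tail/keep ⇒ 0x04
lane 11: tail/keep ⇒ 0x20
lane 12: tail/keep ⇒ 0x03
lane 13: tail/keep ⇒ 0x9b
lane 14: tail/keep ⇒ 0x0b
lane 15: tail/keep ⇒ 0x69

vd[9] = 90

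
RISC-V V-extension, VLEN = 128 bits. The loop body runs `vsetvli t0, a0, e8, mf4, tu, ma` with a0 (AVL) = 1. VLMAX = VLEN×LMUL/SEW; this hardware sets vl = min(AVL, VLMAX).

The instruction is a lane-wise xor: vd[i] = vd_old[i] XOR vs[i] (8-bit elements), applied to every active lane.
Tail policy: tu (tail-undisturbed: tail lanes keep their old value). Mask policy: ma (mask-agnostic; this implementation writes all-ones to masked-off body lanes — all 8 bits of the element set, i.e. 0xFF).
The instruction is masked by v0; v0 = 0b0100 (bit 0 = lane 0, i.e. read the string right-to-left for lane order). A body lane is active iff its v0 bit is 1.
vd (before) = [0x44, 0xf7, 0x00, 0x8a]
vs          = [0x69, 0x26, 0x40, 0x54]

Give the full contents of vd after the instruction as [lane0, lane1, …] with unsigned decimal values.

lanes per group: 128·1/4/8 = 4
AVL=1 ≤ VLMAX=4, so vl = 1
vd[0] mask-off/ones -> 0xff
vd[1] tail/keep -> 0xf7
vd[2] tail/keep -> 0x00
vd[3] tail/keep -> 0x8a

vd = [255, 247, 0, 138]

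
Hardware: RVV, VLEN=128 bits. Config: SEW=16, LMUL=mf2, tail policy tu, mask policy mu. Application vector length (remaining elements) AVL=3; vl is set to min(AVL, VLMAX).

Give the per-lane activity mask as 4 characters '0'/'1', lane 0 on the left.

VLMAX = VLEN×LMUL/SEW = 128×1/2/16 = 4
vl ← min(3, 4) = 3
bits (lane 0 leftmost): 1110

predicate = 1110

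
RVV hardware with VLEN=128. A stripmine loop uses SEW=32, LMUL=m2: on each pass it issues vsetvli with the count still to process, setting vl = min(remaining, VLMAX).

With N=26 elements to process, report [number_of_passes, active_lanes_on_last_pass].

lanes per group: 128·2/32 = 8
26 elements at 8/iter → 4 passes, remainder 2 on the last

[iterations, last_vl] = [4, 2]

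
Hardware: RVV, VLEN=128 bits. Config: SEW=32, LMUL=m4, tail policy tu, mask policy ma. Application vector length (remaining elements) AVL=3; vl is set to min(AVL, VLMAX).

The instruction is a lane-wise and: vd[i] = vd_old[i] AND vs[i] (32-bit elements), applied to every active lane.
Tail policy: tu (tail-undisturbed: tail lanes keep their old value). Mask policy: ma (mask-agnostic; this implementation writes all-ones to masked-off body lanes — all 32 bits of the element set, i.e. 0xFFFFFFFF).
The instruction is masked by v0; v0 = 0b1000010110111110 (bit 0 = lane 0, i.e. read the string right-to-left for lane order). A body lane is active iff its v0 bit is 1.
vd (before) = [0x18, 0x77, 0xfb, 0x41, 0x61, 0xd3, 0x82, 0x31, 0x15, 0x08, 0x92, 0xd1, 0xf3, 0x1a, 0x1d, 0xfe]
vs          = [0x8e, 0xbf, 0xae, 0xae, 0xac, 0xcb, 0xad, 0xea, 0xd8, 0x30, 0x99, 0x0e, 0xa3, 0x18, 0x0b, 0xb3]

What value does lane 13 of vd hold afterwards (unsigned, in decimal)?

vd[13] = 26

lanes per group: 128·4/32 = 16
AVL=3 ≤ VLMAX=16, so vl = 3
lane  0: mask-off/ones ⇒ 0xffffffff
lane  1: and(0x77,0xbf) ⇒ 0x37
lane  2: and(0xfb,0xae) ⇒ 0xaa
lane  3: tail/keep ⇒ 0x41
lane  4: tail/keep ⇒ 0x61
lane  5: tail/keep ⇒ 0xd3
lane  6: tail/keep ⇒ 0x82
lane  7: tail/keep ⇒ 0x31
lane  8: tail/keep ⇒ 0x15
lane  9: tail/keep ⇒ 0x08
lane 10: tail/keep ⇒ 0x92
lane 11: tail/keep ⇒ 0xd1
lane 12: tail/keep ⇒ 0xf3
lane 13: tail/keep ⇒ 0x1a
lane 14: tail/keep ⇒ 0x1d
lane 15: tail/keep ⇒ 0xfe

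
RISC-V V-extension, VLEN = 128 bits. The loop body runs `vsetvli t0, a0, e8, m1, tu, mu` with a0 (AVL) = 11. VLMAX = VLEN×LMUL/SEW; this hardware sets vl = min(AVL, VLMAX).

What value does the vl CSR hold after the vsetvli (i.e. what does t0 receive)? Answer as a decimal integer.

VLMAX = VLEN×LMUL/SEW = 128×1/8 = 16
AVL=11 ≤ VLMAX=16, so vl = 11

vl = 11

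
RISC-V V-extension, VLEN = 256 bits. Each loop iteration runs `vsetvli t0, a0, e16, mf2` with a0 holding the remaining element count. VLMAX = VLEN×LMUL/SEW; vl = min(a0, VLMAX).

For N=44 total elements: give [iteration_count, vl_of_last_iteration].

VLMAX = VLEN×LMUL/SEW = 256×1/2/16 = 8
iterations = ceil(44/8) = 6; final-pass vl = 4

[iterations, last_vl] = [6, 4]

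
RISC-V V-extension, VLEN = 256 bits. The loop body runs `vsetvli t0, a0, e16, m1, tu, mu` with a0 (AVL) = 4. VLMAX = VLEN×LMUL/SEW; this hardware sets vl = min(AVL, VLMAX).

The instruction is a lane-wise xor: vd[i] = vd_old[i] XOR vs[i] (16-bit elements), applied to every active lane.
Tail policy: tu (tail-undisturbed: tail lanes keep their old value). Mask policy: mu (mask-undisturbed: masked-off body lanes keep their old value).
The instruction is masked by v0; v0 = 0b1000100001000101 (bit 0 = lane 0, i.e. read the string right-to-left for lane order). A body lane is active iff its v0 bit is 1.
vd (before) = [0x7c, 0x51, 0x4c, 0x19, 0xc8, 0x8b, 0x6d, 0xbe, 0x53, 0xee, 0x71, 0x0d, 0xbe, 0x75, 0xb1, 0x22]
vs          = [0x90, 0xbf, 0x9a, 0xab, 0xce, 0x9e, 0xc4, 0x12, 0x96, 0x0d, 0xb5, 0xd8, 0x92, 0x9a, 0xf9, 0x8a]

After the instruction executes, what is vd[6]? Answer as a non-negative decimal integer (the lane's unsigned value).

VLMAX = (256 × 1) / 16 = 16 lanes
vl ← min(4, 16) = 4
lane  0: xor(0x7c,0x90) ⇒ 0xec
lane  1: mask-off/keep ⇒ 0x51
lane  2: xor(0x4c,0x9a) ⇒ 0xd6
lane  3: mask-off/keep ⇒ 0x19
lane  4: tail/keep ⇒ 0xc8
lane  5: tail/keep ⇒ 0x8b
lane  6: tail/keep ⇒ 0x6d
lane  7: tail/keep ⇒ 0xbe
lane  8: tail/keep ⇒ 0x53
lane  9: tail/keep ⇒ 0xee
lane 10: tail/keep ⇒ 0x71
lane 11: tail/keep ⇒ 0x0d
lane 12: tail/keep ⇒ 0xbe
lane 13: tail/keep ⇒ 0x75
lane 14: tail/keep ⇒ 0xb1
lane 15: tail/keep ⇒ 0x22

vd[6] = 109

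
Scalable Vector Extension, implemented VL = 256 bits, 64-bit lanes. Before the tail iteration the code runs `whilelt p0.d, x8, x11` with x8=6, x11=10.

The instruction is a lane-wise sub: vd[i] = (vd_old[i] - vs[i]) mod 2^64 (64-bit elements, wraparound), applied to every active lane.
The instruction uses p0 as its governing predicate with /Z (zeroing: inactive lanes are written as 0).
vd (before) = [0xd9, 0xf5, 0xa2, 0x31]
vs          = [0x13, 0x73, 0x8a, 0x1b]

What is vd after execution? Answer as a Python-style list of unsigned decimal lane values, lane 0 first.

vd = [198, 130, 24, 22]

register lanes = 256/64 = 4
p0[j] = (6+j < 10); true for j=0..3 → 4 lanes set
vd[0] sub(0xd9,0x13) -> 0xc6
vd[1] sub(0xf5,0x73) -> 0x82
vd[2] sub(0xa2,0x8a) -> 0x18
vd[3] sub(0x31,0x1b) -> 0x16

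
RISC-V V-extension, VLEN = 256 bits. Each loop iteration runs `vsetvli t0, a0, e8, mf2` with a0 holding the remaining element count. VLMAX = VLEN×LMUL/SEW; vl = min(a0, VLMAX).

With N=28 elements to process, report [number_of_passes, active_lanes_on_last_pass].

VLMAX = VLEN×LMUL/SEW = 256×1/2/8 = 16
iterations = ceil(28/16) = 2; final-pass vl = 12

[iterations, last_vl] = [2, 12]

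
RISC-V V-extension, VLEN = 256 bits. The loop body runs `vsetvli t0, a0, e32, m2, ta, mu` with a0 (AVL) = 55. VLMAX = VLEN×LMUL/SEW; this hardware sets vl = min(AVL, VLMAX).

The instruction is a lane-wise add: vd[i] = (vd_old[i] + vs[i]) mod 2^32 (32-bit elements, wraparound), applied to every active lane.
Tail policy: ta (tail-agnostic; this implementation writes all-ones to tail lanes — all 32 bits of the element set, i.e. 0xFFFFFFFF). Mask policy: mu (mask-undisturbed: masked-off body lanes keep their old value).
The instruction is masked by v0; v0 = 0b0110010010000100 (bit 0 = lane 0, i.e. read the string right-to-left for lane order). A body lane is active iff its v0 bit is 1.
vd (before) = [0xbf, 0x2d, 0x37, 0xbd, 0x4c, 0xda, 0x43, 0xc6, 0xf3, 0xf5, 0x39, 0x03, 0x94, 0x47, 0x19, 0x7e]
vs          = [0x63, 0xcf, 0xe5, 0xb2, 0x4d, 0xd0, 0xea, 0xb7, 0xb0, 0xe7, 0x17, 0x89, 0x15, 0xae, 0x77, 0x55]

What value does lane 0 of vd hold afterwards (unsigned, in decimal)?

vd[0] = 191

lanes per group: 256·2/32 = 16
vl = min(AVL, VLMAX) = min(55, 16) = 16
vd[0] mask-off/keep -> 0xbf
vd[1] mask-off/keep -> 0x2d
vd[2] add(0x37,0xe5) -> 0x11c
vd[3] mask-off/keep -> 0xbd
vd[4] mask-off/keep -> 0x4c
vd[5] mask-off/keep -> 0xda
vd[6] mask-off/keep -> 0x43
vd[7] add(0xc6,0xb7) -> 0x17d
vd[8] mask-off/keep -> 0xf3
vd[9] mask-off/keep -> 0xf5
vd[10] add(0x39,0x17) -> 0x50
vd[11] mask-off/keep -> 0x03
vd[12] mask-off/keep -> 0x94
vd[13] add(0x47,0xae) -> 0xf5
vd[14] add(0x19,0x77) -> 0x90
vd[15] mask-off/keep -> 0x7e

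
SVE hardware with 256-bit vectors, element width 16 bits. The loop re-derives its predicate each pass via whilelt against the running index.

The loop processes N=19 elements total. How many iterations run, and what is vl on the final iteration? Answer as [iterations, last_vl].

[iterations, last_vl] = [2, 3]

register lanes = 256/16 = 16
19 elements at 16/iter → 2 passes, remainder 3 on the last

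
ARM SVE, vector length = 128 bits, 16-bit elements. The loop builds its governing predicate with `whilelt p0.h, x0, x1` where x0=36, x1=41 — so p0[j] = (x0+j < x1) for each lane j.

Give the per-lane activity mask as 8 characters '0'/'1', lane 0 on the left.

predicate = 11111000

register lanes = 128/16 = 8
p0[j] = (36+j < 41); true for j=0..4 → 5 lanes set
bits (lane 0 leftmost): 11111000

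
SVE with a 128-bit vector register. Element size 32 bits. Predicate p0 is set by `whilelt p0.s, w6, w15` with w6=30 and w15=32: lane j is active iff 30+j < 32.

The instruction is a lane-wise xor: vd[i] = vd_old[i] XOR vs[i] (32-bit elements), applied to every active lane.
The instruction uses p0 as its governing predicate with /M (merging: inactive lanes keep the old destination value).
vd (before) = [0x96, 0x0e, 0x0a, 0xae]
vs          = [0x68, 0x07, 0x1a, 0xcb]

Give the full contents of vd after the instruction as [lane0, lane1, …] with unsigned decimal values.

vd = [254, 9, 10, 174]

register lanes = 128/32 = 4
active while 30+j < 32, i.e. j ∈ [0,2) capped at 4 ⇒ 2
  i=0: xor(0x96,0x68) → 254
  i=1: xor(0x0e,0x07) → 9
  i=2: tail/keep → 10
  i=3: tail/keep → 174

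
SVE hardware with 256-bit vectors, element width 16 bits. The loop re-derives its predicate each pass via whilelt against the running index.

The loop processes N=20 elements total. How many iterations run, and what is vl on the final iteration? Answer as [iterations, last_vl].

[iterations, last_vl] = [2, 4]

lane count: 256 div 16 = 16
N=20: ⌈20/16⌉ = 2 iters; last vl = 20 − 1×16 = 4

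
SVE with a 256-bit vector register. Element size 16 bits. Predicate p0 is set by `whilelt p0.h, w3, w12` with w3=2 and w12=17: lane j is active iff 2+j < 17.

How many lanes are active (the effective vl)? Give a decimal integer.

vl = 15

register lanes = 256/16 = 16
p0[j] = (2+j < 17); true for j=0..14 → 15 lanes set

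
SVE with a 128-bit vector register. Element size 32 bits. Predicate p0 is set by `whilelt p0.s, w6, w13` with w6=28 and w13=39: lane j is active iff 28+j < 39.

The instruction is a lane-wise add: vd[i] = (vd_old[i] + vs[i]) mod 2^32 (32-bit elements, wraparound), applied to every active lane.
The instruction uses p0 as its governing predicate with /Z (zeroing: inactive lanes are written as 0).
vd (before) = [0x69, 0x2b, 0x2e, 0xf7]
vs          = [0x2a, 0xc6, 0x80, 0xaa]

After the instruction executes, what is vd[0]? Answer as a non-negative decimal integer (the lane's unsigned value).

lane count: 128 div 32 = 4
whilelt: lane j active iff 28+j < 39 → j < 11 → 4 active
lane  0: add(0x69,0x2a) ⇒ 0x93
lane  1: add(0x2b,0xc6) ⇒ 0xf1
lane  2: add(0x2e,0x80) ⇒ 0xae
lane  3: add(0xf7,0xaa) ⇒ 0x1a1

vd[0] = 147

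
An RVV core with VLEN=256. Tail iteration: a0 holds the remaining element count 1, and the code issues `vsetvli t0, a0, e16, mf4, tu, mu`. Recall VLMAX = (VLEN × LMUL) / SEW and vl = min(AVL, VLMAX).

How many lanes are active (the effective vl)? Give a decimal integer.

VLMAX = (256 × 1/4) / 16 = 4 lanes
vl ← min(1, 4) = 1

vl = 1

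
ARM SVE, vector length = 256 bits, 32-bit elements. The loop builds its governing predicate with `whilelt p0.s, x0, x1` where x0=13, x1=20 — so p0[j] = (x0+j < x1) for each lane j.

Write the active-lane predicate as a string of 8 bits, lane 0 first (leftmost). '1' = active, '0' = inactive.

predicate = 11111110

lane count: 256 div 32 = 8
whilelt: lane j active iff 13+j < 20 → j < 7 → 7 active
bits (lane 0 leftmost): 11111110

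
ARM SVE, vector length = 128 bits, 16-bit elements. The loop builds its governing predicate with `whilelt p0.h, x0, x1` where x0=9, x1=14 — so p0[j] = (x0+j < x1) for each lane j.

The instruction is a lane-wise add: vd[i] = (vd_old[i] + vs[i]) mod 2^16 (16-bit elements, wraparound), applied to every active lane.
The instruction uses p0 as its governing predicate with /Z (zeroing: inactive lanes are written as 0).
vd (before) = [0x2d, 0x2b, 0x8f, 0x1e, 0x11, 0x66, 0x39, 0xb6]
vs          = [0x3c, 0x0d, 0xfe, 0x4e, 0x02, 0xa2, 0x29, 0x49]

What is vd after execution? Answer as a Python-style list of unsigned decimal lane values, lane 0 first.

vd = [105, 56, 397, 108, 19, 0, 0, 0]

lane count: 128 div 16 = 8
whilelt: lane j active iff 9+j < 14 → j < 5 → 5 active
lane  0: add(0x2d,0x3c) ⇒ 0x69
lane  1: add(0x2b,0x0d) ⇒ 0x38
lane  2: add(0x8f,0xfe) ⇒ 0x18d
lane  3: add(0x1e,0x4e) ⇒ 0x6c
lane  4: add(0x11,0x02) ⇒ 0x13
lane  5: tail/zero ⇒ 0x00
lane  6: tail/zero ⇒ 0x00
lane  7: tail/zero ⇒ 0x00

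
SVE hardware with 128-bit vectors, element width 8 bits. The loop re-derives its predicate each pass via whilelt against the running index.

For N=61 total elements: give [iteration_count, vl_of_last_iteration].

128-bit reg / 8-bit elem → 16 lanes
iterations = ceil(61/16) = 4; final-pass vl = 13

[iterations, last_vl] = [4, 13]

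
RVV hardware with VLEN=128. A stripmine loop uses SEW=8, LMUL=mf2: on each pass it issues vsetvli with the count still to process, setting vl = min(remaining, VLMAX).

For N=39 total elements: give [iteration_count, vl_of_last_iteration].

[iterations, last_vl] = [5, 7]

lanes per group: 128·1/2/8 = 8
iterations = ceil(39/8) = 5; final-pass vl = 7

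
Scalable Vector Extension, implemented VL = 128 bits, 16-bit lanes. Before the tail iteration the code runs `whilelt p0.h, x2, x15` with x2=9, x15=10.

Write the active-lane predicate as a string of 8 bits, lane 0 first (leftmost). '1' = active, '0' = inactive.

lane count: 128 div 16 = 8
p0[j] = (9+j < 10); true for j=0..0 → 1 lanes set
bits (lane 0 leftmost): 10000000

predicate = 10000000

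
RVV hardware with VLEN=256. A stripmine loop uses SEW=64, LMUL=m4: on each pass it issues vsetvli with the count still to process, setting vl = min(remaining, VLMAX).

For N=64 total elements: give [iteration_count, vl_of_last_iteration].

[iterations, last_vl] = [4, 16]

VLMAX = (256 × 4) / 64 = 16 lanes
N=64: ⌈64/16⌉ = 4 iters; last vl = 64 − 3×16 = 16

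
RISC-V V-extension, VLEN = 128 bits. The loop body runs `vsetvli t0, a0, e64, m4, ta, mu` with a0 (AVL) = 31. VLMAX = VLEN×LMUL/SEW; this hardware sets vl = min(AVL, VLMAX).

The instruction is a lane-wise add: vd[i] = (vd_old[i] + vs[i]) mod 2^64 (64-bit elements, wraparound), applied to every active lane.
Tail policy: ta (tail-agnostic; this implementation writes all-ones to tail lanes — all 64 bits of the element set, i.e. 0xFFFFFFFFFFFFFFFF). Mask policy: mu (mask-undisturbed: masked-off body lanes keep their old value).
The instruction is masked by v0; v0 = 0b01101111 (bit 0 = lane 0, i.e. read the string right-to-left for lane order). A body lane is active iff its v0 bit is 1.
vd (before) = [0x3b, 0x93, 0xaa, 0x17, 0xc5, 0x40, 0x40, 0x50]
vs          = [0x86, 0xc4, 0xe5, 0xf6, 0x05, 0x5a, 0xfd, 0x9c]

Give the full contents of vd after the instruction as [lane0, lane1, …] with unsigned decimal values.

vd = [193, 343, 399, 269, 197, 154, 317, 80]

lanes per group: 128·4/64 = 8
AVL=31 > VLMAX=8, so vl = 8
vd[0] add(0x3b,0x86) -> 0xc1
vd[1] add(0x93,0xc4) -> 0x157
vd[2] add(0xaa,0xe5) -> 0x18f
vd[3] add(0x17,0xf6) -> 0x10d
vd[4] mask-off/keep -> 0xc5
vd[5] add(0x40,0x5a) -> 0x9a
vd[6] add(0x40,0xfd) -> 0x13d
vd[7] mask-off/keep -> 0x50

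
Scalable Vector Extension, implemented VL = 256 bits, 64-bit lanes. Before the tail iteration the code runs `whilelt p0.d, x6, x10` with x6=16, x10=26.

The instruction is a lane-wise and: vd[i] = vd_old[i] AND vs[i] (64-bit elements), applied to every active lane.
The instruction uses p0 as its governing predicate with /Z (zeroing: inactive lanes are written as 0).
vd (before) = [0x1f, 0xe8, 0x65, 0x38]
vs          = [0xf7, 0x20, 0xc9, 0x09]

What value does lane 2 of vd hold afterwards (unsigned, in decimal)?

vd[2] = 65

lane count: 256 div 64 = 4
p0[j] = (16+j < 26); true for j=0..3 → 4 lanes set
vd[0] and(0x1f,0xf7) -> 0x17
vd[1] and(0xe8,0x20) -> 0x20
vd[2] and(0x65,0xc9) -> 0x41
vd[3] and(0x38,0x09) -> 0x08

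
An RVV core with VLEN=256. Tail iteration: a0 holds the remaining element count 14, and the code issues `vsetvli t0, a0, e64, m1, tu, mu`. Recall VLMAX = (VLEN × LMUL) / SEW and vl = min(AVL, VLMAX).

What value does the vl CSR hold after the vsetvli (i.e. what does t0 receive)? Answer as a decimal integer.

lanes per group: 256·1/64 = 4
vl = min(AVL, VLMAX) = min(14, 4) = 4

vl = 4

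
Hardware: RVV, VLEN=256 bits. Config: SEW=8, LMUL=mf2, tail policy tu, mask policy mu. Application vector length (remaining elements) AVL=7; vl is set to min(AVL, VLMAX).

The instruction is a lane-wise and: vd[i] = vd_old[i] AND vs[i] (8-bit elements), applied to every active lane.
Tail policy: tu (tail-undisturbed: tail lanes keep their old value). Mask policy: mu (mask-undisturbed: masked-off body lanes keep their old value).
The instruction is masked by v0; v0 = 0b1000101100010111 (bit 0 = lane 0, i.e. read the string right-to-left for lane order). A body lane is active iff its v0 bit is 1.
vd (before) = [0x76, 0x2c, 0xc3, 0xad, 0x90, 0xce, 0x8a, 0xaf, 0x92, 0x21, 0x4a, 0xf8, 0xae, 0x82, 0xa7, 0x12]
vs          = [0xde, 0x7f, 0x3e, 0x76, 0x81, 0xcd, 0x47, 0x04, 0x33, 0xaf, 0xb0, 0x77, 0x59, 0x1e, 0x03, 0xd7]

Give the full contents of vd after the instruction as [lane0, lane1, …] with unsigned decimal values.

vd = [86, 44, 2, 173, 128, 206, 138, 175, 146, 33, 74, 248, 174, 130, 167, 18]

VLMAX = (256 × 1/2) / 8 = 16 lanes
vl ← min(7, 16) = 7
[0] and(0x76,0xde) = 0x56
[1] and(0x2c,0x7f) = 0x2c
[2] and(0xc3,0x3e) = 0x02
[3] mask-off/keep = 0xad
[4] and(0x90,0x81) = 0x80
[5] mask-off/keep = 0xce
[6] mask-off/keep = 0x8a
[7] tail/keep = 0xaf
[8] tail/keep = 0x92
[9] tail/keep = 0x21
[10] tail/keep = 0x4a
[11] tail/keep = 0xf8
[12] tail/keep = 0xae
[13] tail/keep = 0x82
[14] tail/keep = 0xa7
[15] tail/keep = 0x12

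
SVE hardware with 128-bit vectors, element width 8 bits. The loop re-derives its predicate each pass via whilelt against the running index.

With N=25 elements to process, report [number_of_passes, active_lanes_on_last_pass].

[iterations, last_vl] = [2, 9]

register lanes = 128/8 = 16
25 elements at 16/iter → 2 passes, remainder 9 on the last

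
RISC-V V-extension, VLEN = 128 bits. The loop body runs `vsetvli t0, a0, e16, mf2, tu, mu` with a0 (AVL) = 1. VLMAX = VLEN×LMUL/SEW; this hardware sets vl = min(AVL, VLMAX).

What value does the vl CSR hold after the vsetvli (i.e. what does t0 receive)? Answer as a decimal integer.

vl = 1

VLMAX = VLEN×LMUL/SEW = 128×1/2/16 = 4
vl ← min(1, 4) = 1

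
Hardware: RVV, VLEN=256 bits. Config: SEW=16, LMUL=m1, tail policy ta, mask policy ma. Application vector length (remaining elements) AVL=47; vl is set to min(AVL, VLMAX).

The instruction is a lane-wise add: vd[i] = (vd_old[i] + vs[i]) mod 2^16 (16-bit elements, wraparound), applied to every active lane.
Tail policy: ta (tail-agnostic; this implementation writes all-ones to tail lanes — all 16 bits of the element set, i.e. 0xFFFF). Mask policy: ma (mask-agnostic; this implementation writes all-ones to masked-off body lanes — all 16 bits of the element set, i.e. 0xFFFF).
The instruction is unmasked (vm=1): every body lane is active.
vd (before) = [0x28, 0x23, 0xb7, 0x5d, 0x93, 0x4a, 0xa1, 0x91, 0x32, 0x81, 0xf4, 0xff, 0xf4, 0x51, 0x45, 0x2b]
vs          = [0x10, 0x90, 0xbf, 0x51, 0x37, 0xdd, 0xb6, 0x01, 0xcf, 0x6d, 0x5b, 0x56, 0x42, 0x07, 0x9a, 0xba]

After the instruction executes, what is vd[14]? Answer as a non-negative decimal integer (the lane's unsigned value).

VLMAX = (256 × 1) / 16 = 16 lanes
vl = min(AVL, VLMAX) = min(47, 16) = 16
  i=0: add(0x28,0x10) → 56
  i=1: add(0x23,0x90) → 179
  i=2: add(0xb7,0xbf) → 374
  i=3: add(0x5d,0x51) → 174
  i=4: add(0x93,0x37) → 202
  i=5: add(0x4a,0xdd) → 295
  i=6: add(0xa1,0xb6) → 343
  i=7: add(0x91,0x01) → 146
  i=8: add(0x32,0xcf) → 257
  i=9: add(0x81,0x6d) → 238
  i=10: add(0xf4,0x5b) → 335
  i=11: add(0xff,0x56) → 341
  i=12: add(0xf4,0x42) → 310
  i=13: add(0x51,0x07) → 88
  i=14: add(0x45,0x9a) → 223
  i=15: add(0x2b,0xba) → 229

vd[14] = 223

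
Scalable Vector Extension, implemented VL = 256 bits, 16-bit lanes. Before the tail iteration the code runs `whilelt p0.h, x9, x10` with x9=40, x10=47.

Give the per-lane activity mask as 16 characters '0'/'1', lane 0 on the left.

lane count: 256 div 16 = 16
whilelt: lane j active iff 40+j < 47 → j < 7 → 7 active
bits (lane 0 leftmost): 1111111000000000

predicate = 1111111000000000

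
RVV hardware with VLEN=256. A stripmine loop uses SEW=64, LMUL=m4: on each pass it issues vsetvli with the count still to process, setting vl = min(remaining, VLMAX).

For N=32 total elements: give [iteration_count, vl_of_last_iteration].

[iterations, last_vl] = [2, 16]

VLMAX = VLEN×LMUL/SEW = 256×4/64 = 16
32 elements at 16/iter → 2 passes, remainder 16 on the last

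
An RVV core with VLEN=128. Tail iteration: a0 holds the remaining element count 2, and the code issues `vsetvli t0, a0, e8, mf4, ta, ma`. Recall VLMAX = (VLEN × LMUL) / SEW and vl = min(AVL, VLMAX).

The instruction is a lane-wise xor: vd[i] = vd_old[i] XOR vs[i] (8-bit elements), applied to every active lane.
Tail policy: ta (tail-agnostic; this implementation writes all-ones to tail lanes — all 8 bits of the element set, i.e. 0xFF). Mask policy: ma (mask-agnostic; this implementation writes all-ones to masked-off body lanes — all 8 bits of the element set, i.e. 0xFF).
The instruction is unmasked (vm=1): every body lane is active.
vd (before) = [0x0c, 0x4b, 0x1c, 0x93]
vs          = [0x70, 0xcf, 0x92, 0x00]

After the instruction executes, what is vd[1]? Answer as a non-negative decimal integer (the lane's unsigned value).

VLMAX = (128 × 1/4) / 8 = 4 lanes
vl = min(AVL, VLMAX) = min(2, 4) = 2
  i=0: xor(0x0c,0x70) → 124
  i=1: xor(0x4b,0xcf) → 132
  i=2: tail/ones → 255
  i=3: tail/ones → 255

vd[1] = 132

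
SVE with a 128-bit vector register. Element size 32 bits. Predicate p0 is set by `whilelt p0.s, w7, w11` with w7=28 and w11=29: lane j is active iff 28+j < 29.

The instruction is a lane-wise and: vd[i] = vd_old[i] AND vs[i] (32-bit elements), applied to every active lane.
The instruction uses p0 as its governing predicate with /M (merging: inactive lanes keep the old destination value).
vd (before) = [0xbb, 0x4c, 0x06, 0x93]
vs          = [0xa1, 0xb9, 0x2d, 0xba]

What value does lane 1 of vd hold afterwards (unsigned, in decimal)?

register lanes = 128/32 = 4
whilelt: lane j active iff 28+j < 29 → j < 1 → 1 active
vd[0] and(0xbb,0xa1) -> 0xa1
vd[1] tail/keep -> 0x4c
vd[2] tail/keep -> 0x06
vd[3] tail/keep -> 0x93

vd[1] = 76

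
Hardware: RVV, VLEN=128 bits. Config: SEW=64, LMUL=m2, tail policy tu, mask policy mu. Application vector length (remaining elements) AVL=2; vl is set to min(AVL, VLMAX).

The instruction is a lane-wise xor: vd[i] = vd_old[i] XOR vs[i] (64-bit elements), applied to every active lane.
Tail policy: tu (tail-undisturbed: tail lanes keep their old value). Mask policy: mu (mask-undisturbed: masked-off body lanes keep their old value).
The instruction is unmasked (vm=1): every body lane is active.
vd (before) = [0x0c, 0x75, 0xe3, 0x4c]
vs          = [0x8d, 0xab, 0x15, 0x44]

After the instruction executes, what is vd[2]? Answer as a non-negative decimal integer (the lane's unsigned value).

vd[2] = 227

lanes per group: 128·2/64 = 4
AVL=2 ≤ VLMAX=4, so vl = 2
lane  0: xor(0x0c,0x8d) ⇒ 0x81
lane  1: xor(0x75,0xab) ⇒ 0xde
lane  2: tail/keep ⇒ 0xe3
lane  3: tail/keep ⇒ 0x4c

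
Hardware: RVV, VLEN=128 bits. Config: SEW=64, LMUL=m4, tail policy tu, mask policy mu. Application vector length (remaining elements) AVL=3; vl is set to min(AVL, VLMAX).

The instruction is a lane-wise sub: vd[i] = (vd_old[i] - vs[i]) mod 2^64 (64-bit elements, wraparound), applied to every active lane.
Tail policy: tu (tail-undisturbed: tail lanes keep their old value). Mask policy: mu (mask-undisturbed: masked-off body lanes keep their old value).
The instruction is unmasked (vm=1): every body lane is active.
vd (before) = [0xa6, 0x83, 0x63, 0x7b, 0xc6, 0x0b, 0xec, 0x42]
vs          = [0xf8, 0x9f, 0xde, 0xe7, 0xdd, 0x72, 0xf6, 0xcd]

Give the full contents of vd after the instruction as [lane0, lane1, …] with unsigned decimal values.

vd = [18446744073709551534, 18446744073709551588, 18446744073709551493, 123, 198, 11, 236, 66]

VLMAX = (128 × 4) / 64 = 8 lanes
vl = min(AVL, VLMAX) = min(3, 8) = 3
[0] sub(0xa6,0xf8) = 0xffffffffffffffae
[1] sub(0x83,0x9f) = 0xffffffffffffffe4
[2] sub(0x63,0xde) = 0xffffffffffffff85
[3] tail/keep = 0x7b
[4] tail/keep = 0xc6
[5] tail/keep = 0x0b
[6] tail/keep = 0xec
[7] tail/keep = 0x42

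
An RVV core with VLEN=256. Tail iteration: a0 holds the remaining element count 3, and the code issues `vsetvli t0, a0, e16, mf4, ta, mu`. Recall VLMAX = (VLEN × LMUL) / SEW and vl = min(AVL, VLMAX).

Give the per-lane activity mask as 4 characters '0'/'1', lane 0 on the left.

VLMAX = (256 × 1/4) / 16 = 4 lanes
vl ← min(3, 4) = 3
bits (lane 0 leftmost): 1110

predicate = 1110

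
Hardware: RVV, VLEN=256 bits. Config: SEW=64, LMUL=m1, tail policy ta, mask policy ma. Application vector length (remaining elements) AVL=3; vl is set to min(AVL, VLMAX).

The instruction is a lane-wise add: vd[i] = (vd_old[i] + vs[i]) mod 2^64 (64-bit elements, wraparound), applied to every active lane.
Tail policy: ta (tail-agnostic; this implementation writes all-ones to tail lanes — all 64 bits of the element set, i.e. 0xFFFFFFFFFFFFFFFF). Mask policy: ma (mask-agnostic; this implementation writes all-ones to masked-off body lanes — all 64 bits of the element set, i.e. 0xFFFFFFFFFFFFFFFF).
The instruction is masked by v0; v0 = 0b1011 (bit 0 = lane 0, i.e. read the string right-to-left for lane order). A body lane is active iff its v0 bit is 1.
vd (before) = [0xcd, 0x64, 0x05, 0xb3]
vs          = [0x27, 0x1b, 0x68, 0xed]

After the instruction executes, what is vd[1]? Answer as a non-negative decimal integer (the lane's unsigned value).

vd[1] = 127

lanes per group: 256·1/64 = 4
vl = min(AVL, VLMAX) = min(3, 4) = 3
lane  0: add(0xcd,0x27) ⇒ 0xf4
lane  1: add(0x64,0x1b) ⇒ 0x7f
lane  2: mask-off/ones ⇒ 0xffffffffffffffff
lane  3: tail/ones ⇒ 0xffffffffffffffff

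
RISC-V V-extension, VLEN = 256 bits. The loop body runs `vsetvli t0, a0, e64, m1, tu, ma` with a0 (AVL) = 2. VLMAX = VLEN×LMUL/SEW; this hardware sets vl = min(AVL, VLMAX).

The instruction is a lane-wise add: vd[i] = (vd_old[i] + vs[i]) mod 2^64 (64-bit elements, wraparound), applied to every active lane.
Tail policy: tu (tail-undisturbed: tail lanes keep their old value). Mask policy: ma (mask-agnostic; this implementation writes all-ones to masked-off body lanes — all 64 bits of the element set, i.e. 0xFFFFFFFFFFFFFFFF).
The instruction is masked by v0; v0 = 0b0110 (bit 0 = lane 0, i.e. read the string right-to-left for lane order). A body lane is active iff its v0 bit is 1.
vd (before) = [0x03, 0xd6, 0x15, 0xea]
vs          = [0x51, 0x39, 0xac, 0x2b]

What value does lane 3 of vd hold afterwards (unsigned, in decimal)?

vd[3] = 234

VLMAX = (256 × 1) / 64 = 4 lanes
AVL=2 ≤ VLMAX=4, so vl = 2
vd[0] mask-off/ones -> 0xffffffffffffffff
vd[1] add(0xd6,0x39) -> 0x10f
vd[2] tail/keep -> 0x15
vd[3] tail/keep -> 0xea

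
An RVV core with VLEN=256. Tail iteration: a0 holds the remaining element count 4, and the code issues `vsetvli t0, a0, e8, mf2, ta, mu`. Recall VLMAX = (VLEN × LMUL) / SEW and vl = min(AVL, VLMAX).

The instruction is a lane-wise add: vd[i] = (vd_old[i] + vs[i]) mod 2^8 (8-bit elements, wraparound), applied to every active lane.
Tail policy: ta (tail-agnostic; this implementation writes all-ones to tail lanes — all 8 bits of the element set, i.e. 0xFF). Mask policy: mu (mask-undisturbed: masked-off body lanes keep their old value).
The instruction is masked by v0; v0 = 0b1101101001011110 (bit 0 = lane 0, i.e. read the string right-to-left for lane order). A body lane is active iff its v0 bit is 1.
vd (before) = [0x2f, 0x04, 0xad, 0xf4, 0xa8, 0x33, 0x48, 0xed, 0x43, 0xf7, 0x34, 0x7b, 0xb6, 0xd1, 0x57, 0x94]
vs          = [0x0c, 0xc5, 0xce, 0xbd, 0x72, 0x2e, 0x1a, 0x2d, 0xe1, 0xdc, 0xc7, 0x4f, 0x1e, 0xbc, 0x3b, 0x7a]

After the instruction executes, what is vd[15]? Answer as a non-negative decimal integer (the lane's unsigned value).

vd[15] = 255

VLMAX = VLEN×LMUL/SEW = 256×1/2/8 = 16
AVL=4 ≤ VLMAX=16, so vl = 4
[0] mask-off/keep = 0x2f
[1] add(0x04,0xc5) = 0xc9
[2] add(0xad,0xce) = 0x7b
[3] add(0xf4,0xbd) = 0xb1
[4] tail/ones = 0xff
[5] tail/ones = 0xff
[6] tail/ones = 0xff
[7] tail/ones = 0xff
[8] tail/ones = 0xff
[9] tail/ones = 0xff
[10] tail/ones = 0xff
[11] tail/ones = 0xff
[12] tail/ones = 0xff
[13] tail/ones = 0xff
[14] tail/ones = 0xff
[15] tail/ones = 0xff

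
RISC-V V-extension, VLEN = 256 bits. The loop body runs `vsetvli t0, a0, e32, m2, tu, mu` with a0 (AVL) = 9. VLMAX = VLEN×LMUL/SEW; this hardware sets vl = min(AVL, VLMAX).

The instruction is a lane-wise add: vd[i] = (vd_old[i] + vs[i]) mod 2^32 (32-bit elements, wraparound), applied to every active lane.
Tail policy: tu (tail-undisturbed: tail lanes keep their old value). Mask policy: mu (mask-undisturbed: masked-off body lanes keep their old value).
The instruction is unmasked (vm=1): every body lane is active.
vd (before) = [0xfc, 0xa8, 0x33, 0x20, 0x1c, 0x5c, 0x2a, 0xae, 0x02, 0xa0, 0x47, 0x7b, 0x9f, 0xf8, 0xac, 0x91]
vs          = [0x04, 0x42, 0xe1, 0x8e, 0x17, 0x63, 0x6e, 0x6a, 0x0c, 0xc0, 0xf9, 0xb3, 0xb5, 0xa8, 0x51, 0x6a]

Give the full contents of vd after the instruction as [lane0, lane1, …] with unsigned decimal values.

VLMAX = (256 × 2) / 32 = 16 lanes
vl = min(AVL, VLMAX) = min(9, 16) = 9
vd[0] add(0xfc,0x04) -> 0x100
vd[1] add(0xa8,0x42) -> 0xea
vd[2] add(0x33,0xe1) -> 0x114
vd[3] add(0x20,0x8e) -> 0xae
vd[4] add(0x1c,0x17) -> 0x33
vd[5] add(0x5c,0x63) -> 0xbf
vd[6] add(0x2a,0x6e) -> 0x98
vd[7] add(0xae,0x6a) -> 0x118
vd[8] add(0x02,0x0c) -> 0x0e
vd[9] tail/keep -> 0xa0
vd[10] tail/keep -> 0x47
vd[11] tail/keep -> 0x7b
vd[12] tail/keep -> 0x9f
vd[13] tail/keep -> 0xf8
vd[14] tail/keep -> 0xac
vd[15] tail/keep -> 0x91

vd = [256, 234, 276, 174, 51, 191, 152, 280, 14, 160, 71, 123, 159, 248, 172, 145]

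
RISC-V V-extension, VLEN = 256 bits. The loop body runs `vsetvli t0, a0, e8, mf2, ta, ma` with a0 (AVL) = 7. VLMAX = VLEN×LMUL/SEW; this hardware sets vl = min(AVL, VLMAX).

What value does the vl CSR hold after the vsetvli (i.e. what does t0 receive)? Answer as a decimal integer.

vl = 7

VLMAX = (256 × 1/2) / 8 = 16 lanes
vl ← min(7, 16) = 7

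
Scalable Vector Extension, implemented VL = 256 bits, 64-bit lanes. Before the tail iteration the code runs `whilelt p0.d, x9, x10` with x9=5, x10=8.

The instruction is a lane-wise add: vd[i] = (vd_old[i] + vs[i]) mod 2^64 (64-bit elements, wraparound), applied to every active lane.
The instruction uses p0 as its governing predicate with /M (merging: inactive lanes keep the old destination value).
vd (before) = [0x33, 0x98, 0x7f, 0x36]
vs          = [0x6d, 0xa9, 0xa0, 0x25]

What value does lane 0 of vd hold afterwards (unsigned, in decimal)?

vd[0] = 160

register lanes = 256/64 = 4
p0[j] = (5+j < 8); true for j=0..2 → 3 lanes set
  i=0: add(0x33,0x6d) → 160
  i=1: add(0x98,0xa9) → 321
  i=2: add(0x7f,0xa0) → 287
  i=3: tail/keep → 54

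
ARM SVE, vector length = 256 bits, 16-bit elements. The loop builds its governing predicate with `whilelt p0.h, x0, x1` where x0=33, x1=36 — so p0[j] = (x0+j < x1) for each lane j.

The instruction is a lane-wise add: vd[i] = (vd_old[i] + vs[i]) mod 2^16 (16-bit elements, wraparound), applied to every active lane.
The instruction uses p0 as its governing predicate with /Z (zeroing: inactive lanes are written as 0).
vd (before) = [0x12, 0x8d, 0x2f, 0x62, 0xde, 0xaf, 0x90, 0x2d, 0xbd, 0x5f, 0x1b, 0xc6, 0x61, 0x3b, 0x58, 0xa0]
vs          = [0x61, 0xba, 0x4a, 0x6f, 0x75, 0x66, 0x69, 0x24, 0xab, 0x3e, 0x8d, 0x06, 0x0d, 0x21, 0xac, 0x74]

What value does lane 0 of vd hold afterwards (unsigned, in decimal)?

register lanes = 256/16 = 16
p0[j] = (33+j < 36); true for j=0..2 → 3 lanes set
[0] add(0x12,0x61) = 0x73
[1] add(0x8d,0xba) = 0x147
[2] add(0x2f,0x4a) = 0x79
[3] tail/zero = 0x00
[4] tail/zero = 0x00
[5] tail/zero = 0x00
[6] tail/zero = 0x00
[7] tail/zero = 0x00
[8] tail/zero = 0x00
[9] tail/zero = 0x00
[10] tail/zero = 0x00
[11] tail/zero = 0x00
[12] tail/zero = 0x00
[13] tail/zero = 0x00
[14] tail/zero = 0x00
[15] tail/zero = 0x00

vd[0] = 115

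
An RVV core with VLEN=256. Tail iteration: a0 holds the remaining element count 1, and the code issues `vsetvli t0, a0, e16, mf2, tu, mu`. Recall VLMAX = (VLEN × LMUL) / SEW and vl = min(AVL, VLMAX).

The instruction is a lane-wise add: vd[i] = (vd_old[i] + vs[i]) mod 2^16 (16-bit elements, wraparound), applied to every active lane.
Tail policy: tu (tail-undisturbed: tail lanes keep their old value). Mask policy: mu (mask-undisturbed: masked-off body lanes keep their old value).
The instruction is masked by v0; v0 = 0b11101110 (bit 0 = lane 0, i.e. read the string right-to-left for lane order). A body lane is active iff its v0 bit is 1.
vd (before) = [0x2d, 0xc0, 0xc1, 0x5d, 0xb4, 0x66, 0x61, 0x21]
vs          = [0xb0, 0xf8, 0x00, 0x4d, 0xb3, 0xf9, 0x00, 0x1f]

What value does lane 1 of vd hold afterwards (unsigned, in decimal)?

VLMAX = (256 × 1/2) / 16 = 8 lanes
vl ← min(1, 8) = 1
[0] mask-off/keep = 0x2d
[1] tail/keep = 0xc0
[2] tail/keep = 0xc1
[3] tail/keep = 0x5d
[4] tail/keep = 0xb4
[5] tail/keep = 0x66
[6] tail/keep = 0x61
[7] tail/keep = 0x21

vd[1] = 192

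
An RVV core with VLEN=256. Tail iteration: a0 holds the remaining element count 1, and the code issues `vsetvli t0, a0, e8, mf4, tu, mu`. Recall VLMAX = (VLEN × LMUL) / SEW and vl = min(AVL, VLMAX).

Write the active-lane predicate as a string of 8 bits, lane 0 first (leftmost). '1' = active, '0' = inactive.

predicate = 10000000

VLMAX = (256 × 1/4) / 8 = 8 lanes
vl = min(AVL, VLMAX) = min(1, 8) = 1
bits (lane 0 leftmost): 10000000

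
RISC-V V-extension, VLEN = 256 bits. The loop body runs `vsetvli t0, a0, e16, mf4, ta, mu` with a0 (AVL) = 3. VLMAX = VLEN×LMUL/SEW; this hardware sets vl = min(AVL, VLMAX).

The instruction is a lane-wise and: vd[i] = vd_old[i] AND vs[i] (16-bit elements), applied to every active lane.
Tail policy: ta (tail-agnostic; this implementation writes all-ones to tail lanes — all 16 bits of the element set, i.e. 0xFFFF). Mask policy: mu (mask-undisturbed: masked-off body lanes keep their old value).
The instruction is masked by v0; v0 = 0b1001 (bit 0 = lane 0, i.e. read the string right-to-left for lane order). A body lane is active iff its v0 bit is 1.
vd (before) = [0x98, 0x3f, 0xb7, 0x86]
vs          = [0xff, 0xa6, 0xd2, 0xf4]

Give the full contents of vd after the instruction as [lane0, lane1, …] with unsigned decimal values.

lanes per group: 256·1/4/16 = 4
vl = min(AVL, VLMAX) = min(3, 4) = 3
lane  0: and(0x98,0xff) ⇒ 0x98
lane  1: mask-off/keep ⇒ 0x3f
lane  2: mask-off/keep ⇒ 0xb7
lane  3: tail/ones ⇒ 0xffff

vd = [152, 63, 183, 65535]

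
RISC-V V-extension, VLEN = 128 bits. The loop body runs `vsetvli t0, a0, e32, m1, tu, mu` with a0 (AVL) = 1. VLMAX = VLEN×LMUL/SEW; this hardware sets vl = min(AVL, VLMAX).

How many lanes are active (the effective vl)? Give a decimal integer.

VLMAX = VLEN×LMUL/SEW = 128×1/32 = 4
vl ← min(1, 4) = 1

vl = 1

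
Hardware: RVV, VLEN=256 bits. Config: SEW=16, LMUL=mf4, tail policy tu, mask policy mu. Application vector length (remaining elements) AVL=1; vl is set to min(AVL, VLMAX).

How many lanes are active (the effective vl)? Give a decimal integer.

vl = 1

VLMAX = (256 × 1/4) / 16 = 4 lanes
vl = min(AVL, VLMAX) = min(1, 4) = 1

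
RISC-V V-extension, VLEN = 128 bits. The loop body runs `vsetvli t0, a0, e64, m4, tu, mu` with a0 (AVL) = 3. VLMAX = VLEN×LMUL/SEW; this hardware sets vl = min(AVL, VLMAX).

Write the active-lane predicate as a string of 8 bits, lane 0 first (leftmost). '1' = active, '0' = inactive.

predicate = 11100000

VLMAX = VLEN×LMUL/SEW = 128×4/64 = 8
vl = min(AVL, VLMAX) = min(3, 8) = 3
bits (lane 0 leftmost): 11100000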